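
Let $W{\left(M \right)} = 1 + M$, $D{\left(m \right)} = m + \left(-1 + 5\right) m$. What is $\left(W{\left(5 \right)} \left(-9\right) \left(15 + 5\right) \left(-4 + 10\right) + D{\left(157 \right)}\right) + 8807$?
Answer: $3112$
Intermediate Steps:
$D{\left(m \right)} = 5 m$ ($D{\left(m \right)} = m + 4 m = 5 m$)
$\left(W{\left(5 \right)} \left(-9\right) \left(15 + 5\right) \left(-4 + 10\right) + D{\left(157 \right)}\right) + 8807 = \left(\left(1 + 5\right) \left(-9\right) \left(15 + 5\right) \left(-4 + 10\right) + 5 \cdot 157\right) + 8807 = \left(6 \left(-9\right) 20 \cdot 6 + 785\right) + 8807 = \left(\left(-54\right) 120 + 785\right) + 8807 = \left(-6480 + 785\right) + 8807 = -5695 + 8807 = 3112$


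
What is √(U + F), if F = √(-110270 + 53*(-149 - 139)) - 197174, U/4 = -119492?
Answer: √(-675142 + I*√125534) ≈ 0.216 + 821.67*I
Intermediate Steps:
U = -477968 (U = 4*(-119492) = -477968)
F = -197174 + I*√125534 (F = √(-110270 + 53*(-288)) - 197174 = √(-110270 - 15264) - 197174 = √(-125534) - 197174 = I*√125534 - 197174 = -197174 + I*√125534 ≈ -1.9717e+5 + 354.31*I)
√(U + F) = √(-477968 + (-197174 + I*√125534)) = √(-675142 + I*√125534)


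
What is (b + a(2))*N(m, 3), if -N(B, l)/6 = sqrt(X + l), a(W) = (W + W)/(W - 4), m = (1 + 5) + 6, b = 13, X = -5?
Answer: -66*I*sqrt(2) ≈ -93.338*I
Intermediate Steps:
m = 12 (m = 6 + 6 = 12)
a(W) = 2*W/(-4 + W) (a(W) = (2*W)/(-4 + W) = 2*W/(-4 + W))
N(B, l) = -6*sqrt(-5 + l)
(b + a(2))*N(m, 3) = (13 + 2*2/(-4 + 2))*(-6*sqrt(-5 + 3)) = (13 + 2*2/(-2))*(-6*I*sqrt(2)) = (13 + 2*2*(-1/2))*(-6*I*sqrt(2)) = (13 - 2)*(-6*I*sqrt(2)) = 11*(-6*I*sqrt(2)) = -66*I*sqrt(2)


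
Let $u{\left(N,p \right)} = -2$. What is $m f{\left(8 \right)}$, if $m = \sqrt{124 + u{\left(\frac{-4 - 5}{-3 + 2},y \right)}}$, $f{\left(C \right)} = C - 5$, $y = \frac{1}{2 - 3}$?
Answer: $3 \sqrt{122} \approx 33.136$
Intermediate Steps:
$y = -1$ ($y = \frac{1}{-1} = -1$)
$f{\left(C \right)} = -5 + C$
$m = \sqrt{122}$ ($m = \sqrt{124 - 2} = \sqrt{122} \approx 11.045$)
$m f{\left(8 \right)} = \sqrt{122} \left(-5 + 8\right) = \sqrt{122} \cdot 3 = 3 \sqrt{122}$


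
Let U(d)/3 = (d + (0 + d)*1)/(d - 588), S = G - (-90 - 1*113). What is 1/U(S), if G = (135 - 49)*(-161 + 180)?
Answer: 1249/11022 ≈ 0.11332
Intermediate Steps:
G = 1634 (G = 86*19 = 1634)
S = 1837 (S = 1634 - (-90 - 1*113) = 1634 - (-90 - 113) = 1634 - 1*(-203) = 1634 + 203 = 1837)
U(d) = 6*d/(-588 + d) (U(d) = 3*((d + (0 + d)*1)/(d - 588)) = 3*((d + d*1)/(-588 + d)) = 3*((d + d)/(-588 + d)) = 3*((2*d)/(-588 + d)) = 3*(2*d/(-588 + d)) = 6*d/(-588 + d))
1/U(S) = 1/(6*1837/(-588 + 1837)) = 1/(6*1837/1249) = 1/(6*1837*(1/1249)) = 1/(11022/1249) = 1249/11022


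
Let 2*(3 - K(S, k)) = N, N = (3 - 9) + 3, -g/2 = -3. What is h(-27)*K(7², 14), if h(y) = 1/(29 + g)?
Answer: 9/70 ≈ 0.12857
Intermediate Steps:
g = 6 (g = -2*(-3) = 6)
N = -3 (N = -6 + 3 = -3)
h(y) = 1/35 (h(y) = 1/(29 + 6) = 1/35)
K(S, k) = 9/2 (K(S, k) = 3 - ½*(-3) = 3 + 3/2 = 9/2)
h(-27)*K(7², 14) = (1/35)*(9/2) = 9/70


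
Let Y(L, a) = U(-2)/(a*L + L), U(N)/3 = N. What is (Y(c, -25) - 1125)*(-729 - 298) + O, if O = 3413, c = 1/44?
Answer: 1147491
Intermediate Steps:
c = 1/44 ≈ 0.022727
U(N) = 3*N
Y(L, a) = -6/(L + L*a) (Y(L, a) = (3*(-2))/(a*L + L) = -6/(L*a + L) = -6/(L + L*a))
(Y(c, -25) - 1125)*(-729 - 298) + O = (-6/(1/44*(1 - 25)) - 1125)*(-729 - 298) + 3413 = (-6*44/(-24) - 1125)*(-1027) + 3413 = (-6*44*(-1/24) - 1125)*(-1027) + 3413 = (11 - 1125)*(-1027) + 3413 = -1114*(-1027) + 3413 = 1144078 + 3413 = 1147491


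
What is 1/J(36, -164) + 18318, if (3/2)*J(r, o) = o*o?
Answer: 985361859/53792 ≈ 18318.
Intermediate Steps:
J(r, o) = 2*o²/3 (J(r, o) = 2*(o*o)/3 = 2*o²/3)
1/J(36, -164) + 18318 = 1/((⅔)*(-164)²) + 18318 = 1/((⅔)*26896) + 18318 = 1/(53792/3) + 18318 = 3/53792 + 18318 = 985361859/53792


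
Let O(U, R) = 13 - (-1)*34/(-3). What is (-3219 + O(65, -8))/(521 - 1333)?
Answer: 2413/609 ≈ 3.9622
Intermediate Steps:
O(U, R) = 5/3 (O(U, R) = 13 - (-1)*34*(-⅓) = 13 - (-1)*(-34)/3 = 13 - 1*34/3 = 13 - 34/3 = 5/3)
(-3219 + O(65, -8))/(521 - 1333) = (-3219 + 5/3)/(521 - 1333) = -9652/3/(-812) = -9652/3*(-1/812) = 2413/609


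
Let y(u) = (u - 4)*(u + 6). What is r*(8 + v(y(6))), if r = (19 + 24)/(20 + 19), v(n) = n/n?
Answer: 129/13 ≈ 9.9231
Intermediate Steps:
y(u) = (-4 + u)*(6 + u)
v(n) = 1
r = 43/39 ≈ 1.1026
r*(8 + v(y(6))) = 43*(8 + 1)/39 = (43/39)*9 = 129/13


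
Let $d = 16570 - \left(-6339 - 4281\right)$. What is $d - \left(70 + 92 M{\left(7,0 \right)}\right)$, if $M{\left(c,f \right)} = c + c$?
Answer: $25832$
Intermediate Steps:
$M{\left(c,f \right)} = 2 c$
$d = 27190$ ($d = 16570 - \left(-6339 - 4281\right) = 16570 - -10620 = 16570 + 10620 = 27190$)
$d - \left(70 + 92 M{\left(7,0 \right)}\right) = 27190 - \left(70 + 92 \cdot 2 \cdot 7\right) = 27190 - 1358 = 25832$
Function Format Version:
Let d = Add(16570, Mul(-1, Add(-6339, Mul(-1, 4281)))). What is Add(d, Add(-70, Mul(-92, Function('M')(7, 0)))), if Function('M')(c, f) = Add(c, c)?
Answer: 25832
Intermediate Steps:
Function('M')(c, f) = Mul(2, c)
d = 27190 (d = Add(16570, Mul(-1, Add(-6339, -4281))) = Add(16570, Mul(-1, -10620)) = Add(16570, 10620) = 27190)
Add(d, Add(-70, Mul(-92, Function('M')(7, 0)))) = Add(27190, Add(-70, Mul(-92, Mul(2, 7)))) = Add(27190, Add(-70, Mul(-92, 14))) = Add(27190, Add(-70, -1288)) = Add(27190, -1358) = 25832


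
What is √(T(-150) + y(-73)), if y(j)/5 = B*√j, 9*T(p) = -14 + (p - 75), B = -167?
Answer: √(-239 - 7515*I*√73)/3 ≈ 59.614 - 59.837*I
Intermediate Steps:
T(p) = -89/9 + p/9 (T(p) = (-14 + (p - 75))/9 = (-14 + (-75 + p))/9 = (-89 + p)/9 = -89/9 + p/9)
y(j) = -835*√j (y(j) = 5*(-167*√j) = -835*√j)
√(T(-150) + y(-73)) = √((-89/9 + (⅑)*(-150)) - 835*I*√73) = √((-89/9 - 50/3) - 835*I*√73) = √(-239/9 - 835*I*√73)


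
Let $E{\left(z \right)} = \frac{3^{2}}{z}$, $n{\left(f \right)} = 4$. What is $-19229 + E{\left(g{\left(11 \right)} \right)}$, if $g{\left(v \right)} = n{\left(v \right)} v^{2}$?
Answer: $- \frac{9306827}{484} \approx -19229.0$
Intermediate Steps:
$g{\left(v \right)} = 4 v^{2}$
$E{\left(z \right)} = \frac{9}{z}$
$-19229 + E{\left(g{\left(11 \right)} \right)} = -19229 + \frac{9}{4 \cdot 11^{2}} = -19229 + \frac{9}{4 \cdot 121} = -19229 + \frac{9}{484} = - \frac{9306827}{484}$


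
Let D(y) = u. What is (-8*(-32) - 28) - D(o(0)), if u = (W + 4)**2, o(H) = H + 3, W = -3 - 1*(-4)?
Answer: 203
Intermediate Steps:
W = 1 (W = -3 + 4 = 1)
o(H) = 3 + H
u = 25 (u = (1 + 4)**2 = 5**2 = 25)
D(y) = 25
(-8*(-32) - 28) - D(o(0)) = (-8*(-32) - 28) - 1*25 = (256 - 28) - 25 = 228 - 25 = 203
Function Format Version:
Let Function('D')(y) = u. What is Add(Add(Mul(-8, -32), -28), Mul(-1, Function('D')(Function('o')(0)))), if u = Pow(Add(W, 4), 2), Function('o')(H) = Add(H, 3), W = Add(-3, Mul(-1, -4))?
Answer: 203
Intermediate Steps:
W = 1 (W = Add(-3, 4) = 1)
Function('o')(H) = Add(3, H)
u = 25 (u = Pow(Add(1, 4), 2) = Pow(5, 2) = 25)
Function('D')(y) = 25
Add(Add(Mul(-8, -32), -28), Mul(-1, Function('D')(Function('o')(0)))) = Add(Add(Mul(-8, -32), -28), Mul(-1, 25)) = Add(Add(256, -28), -25) = Add(228, -25) = 203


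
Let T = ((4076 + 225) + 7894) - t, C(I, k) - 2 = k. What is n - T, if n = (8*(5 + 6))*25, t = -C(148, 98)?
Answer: -10095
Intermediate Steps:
C(I, k) = 2 + k
t = -100 (t = -(2 + 98) = -1*100 = -100)
T = 12295 (T = ((4076 + 225) + 7894) - 1*(-100) = (4301 + 7894) + 100 = 12195 + 100 = 12295)
n = 2200 (n = (8*11)*25 = 88*25 = 2200)
n - T = 2200 - 1*12295 = 2200 - 12295 = -10095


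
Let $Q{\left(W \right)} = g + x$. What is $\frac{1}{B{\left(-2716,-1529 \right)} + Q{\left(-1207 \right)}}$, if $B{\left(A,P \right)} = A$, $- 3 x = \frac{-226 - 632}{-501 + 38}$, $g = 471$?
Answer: $- \frac{463}{1039721} \approx -0.00044531$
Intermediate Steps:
$x = - \frac{286}{463}$ ($x = - \frac{\left(-226 - 632\right) \frac{1}{-501 + 38}}{3} = - \frac{\left(-858\right) \frac{1}{-463}}{3} = - \frac{\left(-858\right) \left(- \frac{1}{463}\right)}{3} = \left(- \frac{1}{3}\right) \frac{858}{463} = - \frac{286}{463} \approx -0.61771$)
$Q{\left(W \right)} = \frac{217787}{463}$ ($Q{\left(W \right)} = 471 - \frac{286}{463} = \frac{217787}{463}$)
$\frac{1}{B{\left(-2716,-1529 \right)} + Q{\left(-1207 \right)}} = \frac{1}{-2716 + \frac{217787}{463}} = \frac{1}{- \frac{1039721}{463}} = - \frac{463}{1039721}$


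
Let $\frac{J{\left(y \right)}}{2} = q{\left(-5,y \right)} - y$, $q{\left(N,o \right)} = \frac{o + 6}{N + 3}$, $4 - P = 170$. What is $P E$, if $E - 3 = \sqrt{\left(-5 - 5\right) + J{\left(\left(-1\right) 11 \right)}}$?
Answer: $-498 - 166 \sqrt{17} \approx -1182.4$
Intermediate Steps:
$P = -166$ ($P = 4 - 170 = -166$)
$q{\left(N,o \right)} = \frac{6 + o}{3 + N}$
$J{\left(y \right)} = -6 - 3 y$ ($J{\left(y \right)} = 2 \left(\frac{6 + y}{3 - 5} - y\right) = 2 \left(\frac{6 + y}{-2} - y\right) = 2 \left(- \frac{6 + y}{2} - y\right) = 2 \left(\left(-3 - \frac{y}{2}\right) - y\right) = 2 \left(-3 - \frac{3 y}{2}\right) = -6 - 3 y$)
$E = 3 + \sqrt{17}$ ($E = 3 + \sqrt{\left(-5 - 5\right) - \left(6 + 3 \left(\left(-1\right) 11\right)\right)} = 3 + \sqrt{-10 - -27} = 3 + \sqrt{-10 + \left(-6 + 33\right)} = 3 + \sqrt{-10 + 27} = 3 + \sqrt{17} \approx 7.1231$)
$P E = - 166 \left(3 + \sqrt{17}\right) = -498 - 166 \sqrt{17}$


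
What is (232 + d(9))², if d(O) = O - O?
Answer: 53824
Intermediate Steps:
d(O) = 0
(232 + d(9))² = (232 + 0)² = 232² = 53824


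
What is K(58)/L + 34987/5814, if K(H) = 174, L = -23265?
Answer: 90328991/15029190 ≈ 6.0102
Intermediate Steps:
K(58)/L + 34987/5814 = 174/(-23265) + 34987/5814 = 174*(-1/23265) + 34987*(1/5814) = -58/7755 + 34987/5814 = 90328991/15029190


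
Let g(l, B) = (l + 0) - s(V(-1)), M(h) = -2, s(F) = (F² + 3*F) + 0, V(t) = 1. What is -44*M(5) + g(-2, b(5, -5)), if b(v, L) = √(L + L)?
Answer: 82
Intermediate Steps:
b(v, L) = √2*√L (b(v, L) = √(2*L) = √2*√L)
s(F) = F² + 3*F
g(l, B) = -4 + l (g(l, B) = (l + 0) - (3 + 1) = l - 4 = -4 + l)
-44*M(5) + g(-2, b(5, -5)) = -44*(-2) + (-4 - 2) = 88 - 6 = 82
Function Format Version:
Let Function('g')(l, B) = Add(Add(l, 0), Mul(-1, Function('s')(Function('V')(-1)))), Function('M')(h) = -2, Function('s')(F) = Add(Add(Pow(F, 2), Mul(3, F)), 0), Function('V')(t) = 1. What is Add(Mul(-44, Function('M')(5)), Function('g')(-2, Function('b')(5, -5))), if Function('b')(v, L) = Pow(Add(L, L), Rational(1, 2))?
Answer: 82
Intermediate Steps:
Function('b')(v, L) = Mul(Pow(2, Rational(1, 2)), Pow(L, Rational(1, 2))) (Function('b')(v, L) = Pow(Mul(2, L), Rational(1, 2)) = Mul(Pow(2, Rational(1, 2)), Pow(L, Rational(1, 2))))
Function('s')(F) = Add(Pow(F, 2), Mul(3, F))
Function('g')(l, B) = Add(-4, l) (Function('g')(l, B) = Add(Add(l, 0), Mul(-1, Mul(1, Add(3, 1)))) = Add(l, Mul(-1, Mul(1, 4))) = Add(l, Mul(-1, 4)) = Add(l, -4) = Add(-4, l))
Add(Mul(-44, Function('M')(5)), Function('g')(-2, Function('b')(5, -5))) = Add(Mul(-44, -2), Add(-4, -2)) = Add(88, -6) = 82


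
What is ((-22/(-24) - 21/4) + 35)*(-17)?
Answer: -1564/3 ≈ -521.33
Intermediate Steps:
((-22/(-24) - 21/4) + 35)*(-17) = ((-22*(-1/24) - 21*1/4) + 35)*(-17) = ((11/12 - 21/4) + 35)*(-17) = (-13/3 + 35)*(-17) = (92/3)*(-17) = -1564/3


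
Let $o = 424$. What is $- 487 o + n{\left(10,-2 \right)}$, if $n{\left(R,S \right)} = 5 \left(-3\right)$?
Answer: $-206503$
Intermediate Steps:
$n{\left(R,S \right)} = -15$
$- 487 o + n{\left(10,-2 \right)} = \left(-487\right) 424 - 15 = -206488 - 15 = -206503$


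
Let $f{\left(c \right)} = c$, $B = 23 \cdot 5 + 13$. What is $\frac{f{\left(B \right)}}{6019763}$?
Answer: $\frac{128}{6019763} \approx 2.1263 \cdot 10^{-5}$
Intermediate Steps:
$B = 128$ ($B = 115 + 13 = 128$)
$\frac{f{\left(B \right)}}{6019763} = \frac{128}{6019763}$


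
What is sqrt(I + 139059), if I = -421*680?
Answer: I*sqrt(147221) ≈ 383.69*I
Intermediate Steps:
I = -286280
sqrt(I + 139059) = sqrt(-286280 + 139059) = sqrt(-147221) = I*sqrt(147221)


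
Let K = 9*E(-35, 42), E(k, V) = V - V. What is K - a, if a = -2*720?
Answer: 1440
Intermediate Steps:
E(k, V) = 0
K = 0 (K = 9*0 = 0)
a = -1440
K - a = 0 - 1*(-1440) = 0 + 1440 = 1440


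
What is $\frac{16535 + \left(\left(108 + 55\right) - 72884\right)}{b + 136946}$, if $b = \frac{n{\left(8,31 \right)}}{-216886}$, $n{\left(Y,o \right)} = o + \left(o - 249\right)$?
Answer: $- \frac{716820988}{1747157079} \approx -0.41028$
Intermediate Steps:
$n{\left(Y,o \right)} = -249 + 2 o$ ($n{\left(Y,o \right)} = o + \left(-249 + o\right) = -249 + 2 o$)
$b = \frac{11}{12758}$ ($b = \frac{-249 + 2 \cdot 31}{-216886} = \left(-249 + 62\right) \left(- \frac{1}{216886}\right) = \left(-187\right) \left(- \frac{1}{216886}\right) = \frac{11}{12758} \approx 0.0008622$)
$\frac{16535 + \left(\left(108 + 55\right) - 72884\right)}{b + 136946} = \frac{16535 + \left(\left(108 + 55\right) - 72884\right)}{\frac{11}{12758} + 136946} = \frac{16535 + \left(163 - 72884\right)}{\frac{1747157079}{12758}} = \left(16535 - 72721\right) \frac{12758}{1747157079} = \left(-56186\right) \frac{12758}{1747157079} = - \frac{716820988}{1747157079}$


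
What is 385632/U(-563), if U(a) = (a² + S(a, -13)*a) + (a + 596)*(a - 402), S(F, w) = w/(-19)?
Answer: 7327008/5410037 ≈ 1.3543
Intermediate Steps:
S(F, w) = -w/19 (S(F, w) = w*(-1/19) = -w/19)
U(a) = a² + 13*a/19 + (-402 + a)*(596 + a) (U(a) = (a² + (-1/19*(-13))*a) + (a + 596)*(a - 402) = (a² + 13*a/19) + (596 + a)*(-402 + a) = (a² + 13*a/19) + (-402 + a)*(596 + a) = a² + 13*a/19 + (-402 + a)*(596 + a))
385632/U(-563) = 385632/(-239592 + 2*(-563)² + (3699/19)*(-563)) = 385632/(-239592 + 2*316969 - 2082537/19) = 385632/(-239592 + 633938 - 2082537/19) = 385632/(5410037/19) = 385632*(19/5410037) = 7327008/5410037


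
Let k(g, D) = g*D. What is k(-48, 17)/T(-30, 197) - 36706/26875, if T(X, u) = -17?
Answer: 1253294/26875 ≈ 46.634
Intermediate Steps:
k(g, D) = D*g
k(-48, 17)/T(-30, 197) - 36706/26875 = (17*(-48))/(-17) - 36706/26875 = -816*(-1/17) - 36706*1/26875 = 48 - 36706/26875 = 1253294/26875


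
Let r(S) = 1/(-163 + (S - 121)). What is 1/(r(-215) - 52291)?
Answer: -499/26093210 ≈ -1.9124e-5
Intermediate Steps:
r(S) = 1/(-284 + S) (r(S) = 1/(-163 + (-121 + S)) = 1/(-284 + S))
1/(r(-215) - 52291) = 1/(1/(-284 - 215) - 52291) = 1/(1/(-499) - 52291) = 1/(-1/499 - 52291) = 1/(-26093210/499) = -499/26093210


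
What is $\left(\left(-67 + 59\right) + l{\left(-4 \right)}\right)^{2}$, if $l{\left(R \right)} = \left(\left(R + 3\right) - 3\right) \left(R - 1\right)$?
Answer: $144$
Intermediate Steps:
$l{\left(R \right)} = R \left(-1 + R\right)$ ($l{\left(R \right)} = \left(\left(3 + R\right) - 3\right) \left(-1 + R\right) = R \left(-1 + R\right)$)
$\left(\left(-67 + 59\right) + l{\left(-4 \right)}\right)^{2} = \left(\left(-67 + 59\right) - 4 \left(-1 - 4\right)\right)^{2} = \left(-8 - -20\right)^{2} = \left(-8 + 20\right)^{2} = 12^{2} = 144$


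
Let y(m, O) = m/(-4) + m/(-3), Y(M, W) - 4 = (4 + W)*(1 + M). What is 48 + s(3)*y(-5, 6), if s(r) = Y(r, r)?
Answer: 424/3 ≈ 141.33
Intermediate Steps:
Y(M, W) = 4 + (1 + M)*(4 + W) (Y(M, W) = 4 + (4 + W)*(1 + M) = 4 + (1 + M)*(4 + W))
y(m, O) = -7*m/12 (y(m, O) = m*(-¼) + m*(-⅓) = -m/4 - m/3 = -7*m/12)
s(r) = 8 + r² + 5*r (s(r) = 8 + r + 4*r + r*r = 8 + r + 4*r + r² = 8 + r² + 5*r)
48 + s(3)*y(-5, 6) = 48 + (8 + 3² + 5*3)*(-7/12*(-5)) = 48 + (8 + 9 + 15)*(35/12) = 48 + 32*(35/12) = 48 + 280/3 = 424/3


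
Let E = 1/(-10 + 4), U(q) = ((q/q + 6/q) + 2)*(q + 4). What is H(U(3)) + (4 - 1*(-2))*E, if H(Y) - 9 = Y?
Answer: 43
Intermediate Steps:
U(q) = (3 + 6/q)*(4 + q) (U(q) = ((1 + 6/q) + 2)*(4 + q) = (3 + 6/q)*(4 + q))
H(Y) = 9 + Y
E = -⅙ (E = 1/(-6) = -⅙ ≈ -0.16667)
H(U(3)) + (4 - 1*(-2))*E = (9 + (18 + 3*3 + 24/3)) + (4 - 1*(-2))*(-⅙) = (9 + (18 + 9 + 24*(⅓))) + (4 + 2)*(-⅙) = (9 + (18 + 9 + 8)) + 6*(-⅙) = (9 + 35) - 1 = 44 - 1 = 43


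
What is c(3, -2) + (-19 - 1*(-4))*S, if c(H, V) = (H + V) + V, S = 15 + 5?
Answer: -301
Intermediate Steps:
S = 20
c(H, V) = H + 2*V
c(3, -2) + (-19 - 1*(-4))*S = (3 + 2*(-2)) + (-19 - 1*(-4))*20 = (3 - 4) + (-19 + 4)*20 = -1 - 15*20 = -1 - 300 = -301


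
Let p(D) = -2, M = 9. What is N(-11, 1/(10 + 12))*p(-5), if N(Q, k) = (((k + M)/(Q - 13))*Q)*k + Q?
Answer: 11417/528 ≈ 21.623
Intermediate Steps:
N(Q, k) = Q + Q*k*(9 + k)/(-13 + Q) (N(Q, k) = (((k + 9)/(Q - 13))*Q)*k + Q = (((9 + k)/(-13 + Q))*Q)*k + Q = (Q*(9 + k)/(-13 + Q))*k + Q = Q*k*(9 + k)/(-13 + Q) + Q = Q + Q*k*(9 + k)/(-13 + Q))
N(-11, 1/(10 + 12))*p(-5) = -11*(-13 - 11 + (1/(10 + 12))**2 + 9/(10 + 12))/(-13 - 11)*(-2) = -11*(-13 - 11 + (1/22)**2 + 9/22)/(-24)*(-2) = -11*(-1/24)*(-13 - 11 + (1/22)**2 + 9*(1/22))*(-2) = -11*(-1/24)*(-13 - 11 + 1/484 + 9/22)*(-2) = -11*(-1/24)*(-11417/484)*(-2) = -11417/1056*(-2) = 11417/528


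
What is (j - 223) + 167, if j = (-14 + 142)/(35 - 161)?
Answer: -3592/63 ≈ -57.016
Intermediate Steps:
j = -64/63 (j = 128/(-126) = 128*(-1/126) = -64/63 ≈ -1.0159)
(j - 223) + 167 = (-64/63 - 223) + 167 = -14113/63 + 167 = -3592/63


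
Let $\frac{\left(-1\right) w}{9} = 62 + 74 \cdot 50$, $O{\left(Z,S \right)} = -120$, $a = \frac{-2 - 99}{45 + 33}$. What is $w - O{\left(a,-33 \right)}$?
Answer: $-33738$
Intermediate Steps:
$a = - \frac{101}{78} \approx -1.2949$
$w = -33858$ ($w = - 9 \left(62 + 74 \cdot 50\right) = - 9 \left(62 + 3700\right) = \left(-9\right) 3762 = -33858$)
$w - O{\left(a,-33 \right)} = -33858 - -120 = -33858 + 120 = -33738$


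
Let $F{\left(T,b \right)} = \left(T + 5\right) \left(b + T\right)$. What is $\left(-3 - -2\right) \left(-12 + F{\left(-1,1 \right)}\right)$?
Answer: $12$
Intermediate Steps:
$F{\left(T,b \right)} = \left(5 + T\right) \left(T + b\right)$
$\left(-3 - -2\right) \left(-12 + F{\left(-1,1 \right)}\right) = \left(-3 - -2\right) \left(-12 + \left(\left(-1\right)^{2} + 5 \left(-1\right) + 5 \cdot 1 - 1\right)\right) = \left(-3 + 2\right) \left(-12 + \left(1 - 5 + 5 - 1\right)\right) = - (-12 + 0) = \left(-1\right) \left(-12\right) = 12$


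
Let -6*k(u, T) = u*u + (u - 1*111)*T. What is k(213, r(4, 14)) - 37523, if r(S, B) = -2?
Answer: -90101/2 ≈ -45051.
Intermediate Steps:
k(u, T) = -u**2/6 - T*(-111 + u)/6 (k(u, T) = -(u*u + (u - 1*111)*T)/6 = -(u**2 + (u - 111)*T)/6 = -(u**2 + (-111 + u)*T)/6 = -(u**2 + T*(-111 + u))/6 = -u**2/6 - T*(-111 + u)/6)
k(213, r(4, 14)) - 37523 = (-1/6*213**2 + (37/2)*(-2) - 1/6*(-2)*213) - 37523 = (-1/6*45369 - 37 + 71) - 37523 = (-15123/2 - 37 + 71) - 37523 = -15055/2 - 37523 = -90101/2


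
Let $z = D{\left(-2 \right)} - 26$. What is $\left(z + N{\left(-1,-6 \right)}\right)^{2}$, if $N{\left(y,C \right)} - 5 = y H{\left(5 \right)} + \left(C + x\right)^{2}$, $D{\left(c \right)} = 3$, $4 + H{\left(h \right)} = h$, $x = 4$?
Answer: $225$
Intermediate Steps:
$H{\left(h \right)} = -4 + h$
$N{\left(y,C \right)} = 5 + y + \left(4 + C\right)^{2}$ ($N{\left(y,C \right)} = 5 + \left(y \left(-4 + 5\right) + \left(C + 4\right)^{2}\right) = 5 + \left(y 1 + \left(4 + C\right)^{2}\right) = 5 + \left(y + \left(4 + C\right)^{2}\right) = 5 + y + \left(4 + C\right)^{2}$)
$z = -23$ ($z = 3 - 26 = -23$)
$\left(z + N{\left(-1,-6 \right)}\right)^{2} = \left(-23 + \left(5 - 1 + \left(4 - 6\right)^{2}\right)\right)^{2} = \left(-23 + \left(5 - 1 + \left(-2\right)^{2}\right)\right)^{2} = \left(-23 + \left(5 - 1 + 4\right)\right)^{2} = \left(-23 + 8\right)^{2} = \left(-15\right)^{2} = 225$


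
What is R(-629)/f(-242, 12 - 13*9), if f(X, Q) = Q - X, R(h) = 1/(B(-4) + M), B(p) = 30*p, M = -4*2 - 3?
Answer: -1/17947 ≈ -5.5720e-5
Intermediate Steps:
M = -11 (M = -8 - 3 = -11)
R(h) = -1/131 (R(h) = 1/(30*(-4) - 11) = 1/(-120 - 11) = 1/(-131) = -1/131)
R(-629)/f(-242, 12 - 13*9) = -1/(131*((12 - 13*9) - 1*(-242))) = -1/(131*((12 - 117) + 242)) = -1/(131*(-105 + 242)) = -1/131/137 = -1/131*1/137 = -1/17947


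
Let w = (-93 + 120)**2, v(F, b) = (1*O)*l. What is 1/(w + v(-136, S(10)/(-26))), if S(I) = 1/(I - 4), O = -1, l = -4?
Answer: 1/733 ≈ 0.0013643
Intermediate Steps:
S(I) = 1/(-4 + I)
v(F, b) = 4 (v(F, b) = (1*(-1))*(-4) = -1*(-4) = 4)
w = 729 (w = 27**2 = 729)
1/(w + v(-136, S(10)/(-26))) = 1/(729 + 4) = 1/733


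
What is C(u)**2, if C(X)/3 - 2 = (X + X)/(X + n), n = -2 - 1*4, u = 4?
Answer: 36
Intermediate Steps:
n = -6 (n = -2 - 4 = -6)
C(X) = 6 + 6*X/(-6 + X) (C(X) = 6 + 3*((X + X)/(X - 6)) = 6 + 3*((2*X)/(-6 + X)) = 6 + 3*(2*X/(-6 + X)) = 6 + 6*X/(-6 + X))
C(u)**2 = (12*(-3 + 4)/(-6 + 4))**2 = (12*1/(-2))**2 = (12*(-1/2)*1)**2 = (-6)**2 = 36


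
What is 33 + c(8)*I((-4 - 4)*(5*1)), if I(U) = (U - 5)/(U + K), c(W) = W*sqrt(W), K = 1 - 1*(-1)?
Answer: 33 + 360*sqrt(2)/19 ≈ 59.796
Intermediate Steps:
K = 2 (K = 1 + 1 = 2)
c(W) = W**(3/2)
I(U) = (-5 + U)/(2 + U) (I(U) = (U - 5)/(U + 2) = (-5 + U)/(2 + U))
33 + c(8)*I((-4 - 4)*(5*1)) = 33 + 8**(3/2)*((-5 + (-4 - 4)*(5*1))/(2 + (-4 - 4)*(5*1))) = 33 + (16*sqrt(2))*((-5 - 8*5)/(2 - 8*5)) = 33 + (16*sqrt(2))*((-5 - 40)/(2 - 40)) = 33 + (16*sqrt(2))*(-45/(-38)) = 33 + (16*sqrt(2))*(-1/38*(-45)) = 33 + (16*sqrt(2))*(45/38) = 33 + 360*sqrt(2)/19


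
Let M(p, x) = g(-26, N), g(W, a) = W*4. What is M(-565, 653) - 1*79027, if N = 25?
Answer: -79131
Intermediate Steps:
g(W, a) = 4*W
M(p, x) = -104 (M(p, x) = 4*(-26) = -104)
M(-565, 653) - 1*79027 = -104 - 1*79027 = -104 - 79027 = -79131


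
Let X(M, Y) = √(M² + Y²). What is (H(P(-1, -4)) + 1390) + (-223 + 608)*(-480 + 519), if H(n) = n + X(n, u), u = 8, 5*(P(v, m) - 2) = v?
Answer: 16415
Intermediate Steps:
P(v, m) = 2 + v/5
H(n) = n + √(64 + n²) (H(n) = n + √(n² + 8²) = n + √(n² + 64) = n + √(64 + n²))
(H(P(-1, -4)) + 1390) + (-223 + 608)*(-480 + 519) = (((2 + (⅕)*(-1)) + √(64 + (2 + (⅕)*(-1))²)) + 1390) + (-223 + 608)*(-480 + 519) = (((2 - ⅕) + √(64 + (2 - ⅕)²)) + 1390) + 385*39 = ((9/5 + √(64 + (9/5)²)) + 1390) + 15015 = ((9/5 + √(64 + 81/25)) + 1390) + 15015 = ((9/5 + √(1681/25)) + 1390) + 15015 = ((9/5 + 41/5) + 1390) + 15015 = (10 + 1390) + 15015 = 1400 + 15015 = 16415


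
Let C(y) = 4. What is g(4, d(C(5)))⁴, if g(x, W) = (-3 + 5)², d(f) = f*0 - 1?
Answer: 256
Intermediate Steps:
d(f) = -1 (d(f) = 0 - 1 = -1)
g(x, W) = 4 (g(x, W) = 2² = 4)
g(4, d(C(5)))⁴ = 4⁴ = 256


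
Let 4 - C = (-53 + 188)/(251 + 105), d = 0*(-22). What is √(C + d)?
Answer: √114721/178 ≈ 1.9028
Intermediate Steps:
d = 0
C = 1289/356 (C = 4 - (-53 + 188)/(251 + 105) = 4 - 135/356 = 1289/356 ≈ 3.6208)
√(C + d) = √(1289/356 + 0) = √(1289/356) = √114721/178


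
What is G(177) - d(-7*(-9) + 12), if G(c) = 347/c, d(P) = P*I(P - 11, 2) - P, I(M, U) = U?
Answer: -12928/177 ≈ -73.040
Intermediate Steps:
d(P) = P (d(P) = P*2 - P = 2*P - P = P)
G(177) - d(-7*(-9) + 12) = 347/177 - (-7*(-9) + 12) = 347*(1/177) - (63 + 12) = 347/177 - 1*75 = 347/177 - 75 = -12928/177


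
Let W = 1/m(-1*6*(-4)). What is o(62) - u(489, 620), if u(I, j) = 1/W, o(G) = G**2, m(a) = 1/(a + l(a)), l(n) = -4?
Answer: 76879/20 ≈ 3843.9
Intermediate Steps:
m(a) = 1/(-4 + a) (m(a) = 1/(a - 4) = 1/(-4 + a))
W = 20 (W = 1/(1/(-4 - 1*6*(-4))) = 1/(1/(-4 - 6*(-4))) = 1/(1/(-4 + 24)) = 1/(1/20) = 20)
u(I, j) = 1/20
o(62) - u(489, 620) = 62**2 - 1*1/20 = 3844 - 1/20 = 76879/20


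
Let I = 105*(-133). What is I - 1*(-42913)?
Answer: 28948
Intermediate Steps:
I = -13965
I - 1*(-42913) = -13965 - 1*(-42913) = -13965 + 42913 = 28948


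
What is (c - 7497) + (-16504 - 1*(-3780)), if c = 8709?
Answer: -11512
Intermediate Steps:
(c - 7497) + (-16504 - 1*(-3780)) = (8709 - 7497) + (-16504 - 1*(-3780)) = 1212 + (-16504 + 3780) = 1212 - 12724 = -11512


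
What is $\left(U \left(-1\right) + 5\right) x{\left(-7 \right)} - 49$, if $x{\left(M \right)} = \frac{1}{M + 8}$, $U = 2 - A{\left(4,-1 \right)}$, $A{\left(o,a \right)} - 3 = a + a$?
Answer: $-45$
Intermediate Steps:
$A{\left(o,a \right)} = 3 + 2 a$ ($A{\left(o,a \right)} = 3 + \left(a + a\right) = 3 + 2 a$)
$U = 1$ ($U = 2 - \left(3 + 2 \left(-1\right)\right) = 2 - \left(3 - 2\right) = 2 - 1 = 1$)
$x{\left(M \right)} = \frac{1}{8 + M}$
$\left(U \left(-1\right) + 5\right) x{\left(-7 \right)} - 49 = \frac{1 \left(-1\right) + 5}{8 - 7} - 49 = \frac{-1 + 5}{1} - 49 = 4 \cdot 1 - 49 = 4 - 49 = -45$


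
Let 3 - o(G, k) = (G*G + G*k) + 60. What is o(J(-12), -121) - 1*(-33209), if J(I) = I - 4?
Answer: 30960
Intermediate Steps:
J(I) = -4 + I
o(G, k) = -57 - G**2 - G*k (o(G, k) = 3 - ((G*G + G*k) + 60) = 3 - ((G**2 + G*k) + 60) = 3 - (60 + G**2 + G*k) = 3 + (-60 - G**2 - G*k) = -57 - G**2 - G*k)
o(J(-12), -121) - 1*(-33209) = (-57 - (-4 - 12)**2 - 1*(-4 - 12)*(-121)) - 1*(-33209) = (-57 - 1*(-16)**2 - 1*(-16)*(-121)) + 33209 = (-57 - 1*256 - 1936) + 33209 = (-57 - 256 - 1936) + 33209 = -2249 + 33209 = 30960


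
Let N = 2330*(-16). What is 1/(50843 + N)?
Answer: 1/13563 ≈ 7.3730e-5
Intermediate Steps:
N = -37280
1/(50843 + N) = 1/(50843 - 37280) = 1/13563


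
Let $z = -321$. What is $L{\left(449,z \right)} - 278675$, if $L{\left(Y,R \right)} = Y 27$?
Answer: $-266552$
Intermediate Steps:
$L{\left(Y,R \right)} = 27 Y$
$L{\left(449,z \right)} - 278675 = 27 \cdot 449 - 278675 = 12123 - 278675 = -266552$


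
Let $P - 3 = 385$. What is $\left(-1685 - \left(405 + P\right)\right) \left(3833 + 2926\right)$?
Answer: $-16748802$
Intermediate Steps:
$P = 388$ ($P = 3 + 385 = 388$)
$\left(-1685 - \left(405 + P\right)\right) \left(3833 + 2926\right) = \left(-1685 - 793\right) \left(3833 + 2926\right) = \left(-1685 - 793\right) 6759 = \left(-2478\right) 6759 = -16748802$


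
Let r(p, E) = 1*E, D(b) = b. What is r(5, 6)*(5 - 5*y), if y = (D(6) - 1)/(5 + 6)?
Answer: 180/11 ≈ 16.364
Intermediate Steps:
y = 5/11 (y = (6 - 1)/(5 + 6) = 5/11 ≈ 0.45455)
r(p, E) = E
r(5, 6)*(5 - 5*y) = 6*(5 - 5*5/11) = 6*(5 - 25/11) = 6*(30/11) = 180/11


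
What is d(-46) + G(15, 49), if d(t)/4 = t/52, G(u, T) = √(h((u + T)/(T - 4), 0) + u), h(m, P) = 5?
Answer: -46/13 + 2*√5 ≈ 0.93367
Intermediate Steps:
G(u, T) = √(5 + u)
d(t) = t/13 (d(t) = 4*(t/52) = t/13)
d(-46) + G(15, 49) = (1/13)*(-46) + √(5 + 15) = -46/13 + √20 = -46/13 + 2*√5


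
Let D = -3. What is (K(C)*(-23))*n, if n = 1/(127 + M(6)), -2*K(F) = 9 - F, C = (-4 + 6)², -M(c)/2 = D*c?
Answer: 115/326 ≈ 0.35276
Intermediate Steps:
M(c) = 6*c (M(c) = -(-6)*c = 6*c)
C = 4 (C = 2² = 4)
K(F) = -9/2 + F/2 (K(F) = -(9 - F)/2 = -9/2 + F/2)
n = 1/163 (n = 1/(127 + 6*6) = 1/(127 + 36) = 1/163 ≈ 0.0061350)
(K(C)*(-23))*n = ((-9/2 + (½)*4)*(-23))*(1/163) = ((-9/2 + 2)*(-23))*(1/163) = -5/2*(-23)*(1/163) = (115/2)*(1/163) = 115/326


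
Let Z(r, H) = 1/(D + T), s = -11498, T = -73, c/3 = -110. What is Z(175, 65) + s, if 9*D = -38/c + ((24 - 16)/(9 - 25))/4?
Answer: -9971686874/867253 ≈ -11498.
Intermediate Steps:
c = -330 (c = 3*(-110) = -330)
D = -13/11880 (D = (-38/(-330) + ((24 - 16)/(9 - 25))/4)/9 = (-38*(-1/330) + (8/(-16))*(¼))/9 = (19/165 + (8*(-1/16))*(¼))/9 = (19/165 - ½*¼)/9 = (19/165 - ⅛)/9 = (⅑)*(-13/1320) = -13/11880 ≈ -0.0010943)
Z(r, H) = -11880/867253 (Z(r, H) = 1/(-13/11880 - 73) = 1/(-867253/11880) = -11880/867253)
Z(175, 65) + s = -11880/867253 - 11498 = -9971686874/867253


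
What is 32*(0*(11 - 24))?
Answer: 0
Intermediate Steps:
32*(0*(11 - 24)) = 32*(0*(-13)) = 32*0 = 0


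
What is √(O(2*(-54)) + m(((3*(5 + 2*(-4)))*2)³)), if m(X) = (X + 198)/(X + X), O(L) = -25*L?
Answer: √3499826/36 ≈ 51.966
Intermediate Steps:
m(X) = (198 + X)/(2*X) (m(X) = (198 + X)/((2*X)) = (198 + X)*(1/(2*X)) = (198 + X)/(2*X))
√(O(2*(-54)) + m(((3*(5 + 2*(-4)))*2)³)) = √(-50*(-54) + (198 + ((3*(5 + 2*(-4)))*2)³)/(2*(((3*(5 + 2*(-4)))*2)³))) = √(-25*(-108) + (198 + ((3*(5 - 8))*2)³)/(2*(((3*(5 - 8))*2)³))) = √(2700 + (198 + ((3*(-3))*2)³)/(2*(((3*(-3))*2)³))) = √(2700 + (198 + (-9*2)³)/(2*((-9*2)³))) = √(2700 + (198 + (-18)³)/(2*((-18)³))) = √(2700 + (½)*(198 - 5832)/(-5832)) = √(2700 + (½)*(-1/5832)*(-5634)) = √(2700 + 313/648) = √(1749913/648) = √3499826/36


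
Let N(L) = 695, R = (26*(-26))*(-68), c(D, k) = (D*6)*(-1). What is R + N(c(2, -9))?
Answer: 46663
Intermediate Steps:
c(D, k) = -6*D (c(D, k) = (6*D)*(-1) = -6*D)
R = 45968 (R = -676*(-68) = 45968)
R + N(c(2, -9)) = 45968 + 695 = 46663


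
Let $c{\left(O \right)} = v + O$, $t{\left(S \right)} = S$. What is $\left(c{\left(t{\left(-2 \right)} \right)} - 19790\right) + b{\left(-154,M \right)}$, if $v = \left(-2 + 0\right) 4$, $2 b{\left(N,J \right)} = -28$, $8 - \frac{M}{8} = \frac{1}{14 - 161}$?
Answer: $-19814$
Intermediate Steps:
$M = \frac{9416}{147}$ ($M = 64 - \frac{8}{14 - 161} = 64 - \frac{8}{-147} = 64 - - \frac{8}{147} = 64 + \frac{8}{147} = \frac{9416}{147} \approx 64.054$)
$b{\left(N,J \right)} = -14$ ($b{\left(N,J \right)} = \frac{1}{2} \left(-28\right) = -14$)
$v = -8$ ($v = \left(-2\right) 4 = -8$)
$c{\left(O \right)} = -8 + O$
$\left(c{\left(t{\left(-2 \right)} \right)} - 19790\right) + b{\left(-154,M \right)} = \left(\left(-8 - 2\right) - 19790\right) - 14 = \left(-10 - 19790\right) - 14 = -19800 - 14 = -19814$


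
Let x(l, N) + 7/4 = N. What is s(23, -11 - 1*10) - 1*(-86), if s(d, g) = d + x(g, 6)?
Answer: 453/4 ≈ 113.25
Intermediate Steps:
x(l, N) = -7/4 + N
s(d, g) = 17/4 + d (s(d, g) = d + (-7/4 + 6) = d + 17/4 = 17/4 + d)
s(23, -11 - 1*10) - 1*(-86) = (17/4 + 23) - 1*(-86) = 109/4 + 86 = 453/4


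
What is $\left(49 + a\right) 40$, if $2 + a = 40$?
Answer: $3480$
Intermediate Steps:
$a = 38$ ($a = -2 + 40 = 38$)
$\left(49 + a\right) 40 = \left(49 + 38\right) 40 = 87 \cdot 40 = 3480$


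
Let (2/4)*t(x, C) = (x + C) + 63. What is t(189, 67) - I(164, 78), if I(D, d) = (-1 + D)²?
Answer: -25931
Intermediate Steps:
t(x, C) = 126 + 2*C + 2*x (t(x, C) = 2*((x + C) + 63) = 2*((C + x) + 63) = 2*(63 + C + x) = 126 + 2*C + 2*x)
t(189, 67) - I(164, 78) = (126 + 2*67 + 2*189) - (-1 + 164)² = (126 + 134 + 378) - 1*163² = 638 - 1*26569 = 638 - 26569 = -25931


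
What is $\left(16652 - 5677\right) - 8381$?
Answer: $2594$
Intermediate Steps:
$\left(16652 - 5677\right) - 8381 = 10975 - 8381 = 2594$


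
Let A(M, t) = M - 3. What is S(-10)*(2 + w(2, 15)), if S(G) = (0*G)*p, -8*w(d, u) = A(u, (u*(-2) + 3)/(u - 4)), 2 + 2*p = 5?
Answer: 0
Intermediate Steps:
p = 3/2 (p = -1 + (½)*5 = -1 + 5/2 = 3/2 ≈ 1.5000)
A(M, t) = -3 + M
w(d, u) = 3/8 - u/8 (w(d, u) = -(-3 + u)/8 = 3/8 - u/8)
S(G) = 0 (S(G) = (0*G)*(3/2) = 0*(3/2) = 0)
S(-10)*(2 + w(2, 15)) = 0*(2 + (3/8 - ⅛*15)) = 0*(2 + (3/8 - 15/8)) = 0*(2 - 3/2) = 0*(½) = 0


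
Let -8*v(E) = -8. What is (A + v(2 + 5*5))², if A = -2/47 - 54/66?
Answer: 5184/267289 ≈ 0.019395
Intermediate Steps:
A = -445/517 (A = -2*1/47 - 54*1/66 = -2/47 - 9/11 = -445/517 ≈ -0.86073)
v(E) = 1 (v(E) = -⅛*(-8) = 1)
(A + v(2 + 5*5))² = (-445/517 + 1)² = (72/517)² = 5184/267289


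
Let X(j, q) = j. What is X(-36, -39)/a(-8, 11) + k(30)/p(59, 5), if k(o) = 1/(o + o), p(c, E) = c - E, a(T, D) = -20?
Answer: 5833/3240 ≈ 1.8003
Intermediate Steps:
k(o) = 1/(2*o)
X(-36, -39)/a(-8, 11) + k(30)/p(59, 5) = -36/(-20) + ((½)/30)/(59 - 1*5) = -36*(-1/20) + ((½)*(1/30))/(59 - 5) = 9/5 + (1/60)/54 = 9/5 + (1/60)*(1/54) = 9/5 + 1/3240 = 5833/3240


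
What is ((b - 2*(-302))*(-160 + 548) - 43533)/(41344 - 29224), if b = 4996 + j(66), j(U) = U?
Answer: 430975/2424 ≈ 177.79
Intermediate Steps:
b = 5062 (b = 4996 + 66 = 5062)
((b - 2*(-302))*(-160 + 548) - 43533)/(41344 - 29224) = ((5062 - 2*(-302))*(-160 + 548) - 43533)/(41344 - 29224) = ((5062 + 604)*388 - 43533)/12120 = (5666*388 - 43533)*(1/12120) = (2198408 - 43533)*(1/12120) = 2154875*(1/12120) = 430975/2424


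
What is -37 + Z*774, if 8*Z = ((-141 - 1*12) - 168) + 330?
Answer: 3335/4 ≈ 833.75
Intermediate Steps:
Z = 9/8 (Z = (((-141 - 1*12) - 168) + 330)/8 = (((-141 - 12) - 168) + 330)/8 = ((-153 - 168) + 330)/8 = (-321 + 330)/8 = (⅛)*9 = 9/8 ≈ 1.1250)
-37 + Z*774 = -37 + (9/8)*774 = -37 + 3483/4 = 3335/4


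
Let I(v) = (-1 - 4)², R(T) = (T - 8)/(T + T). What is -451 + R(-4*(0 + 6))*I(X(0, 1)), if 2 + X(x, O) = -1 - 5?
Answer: -1303/3 ≈ -434.33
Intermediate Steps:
X(x, O) = -8 (X(x, O) = -2 + (-1 - 5) = -2 - 6 = -8)
R(T) = (-8 + T)/(2*T) (R(T) = (-8 + T)/((2*T)) = (-8 + T)*(1/(2*T)) = (-8 + T)/(2*T))
I(v) = 25 (I(v) = (-5)² = 25)
-451 + R(-4*(0 + 6))*I(X(0, 1)) = -451 + ((-8 - 4*(0 + 6))/(2*((-4*(0 + 6)))))*25 = -451 + ((-8 - 4*6)/(2*((-4*6))))*25 = -451 + ((½)*(-8 - 24)/(-24))*25 = -451 + ((½)*(-1/24)*(-32))*25 = -451 + (⅔)*25 = -451 + 50/3 = -1303/3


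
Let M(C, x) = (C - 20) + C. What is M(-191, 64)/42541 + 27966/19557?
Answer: 393946564/277324779 ≈ 1.4205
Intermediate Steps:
M(C, x) = -20 + 2*C (M(C, x) = (-20 + C) + C = -20 + 2*C)
M(-191, 64)/42541 + 27966/19557 = (-20 + 2*(-191))/42541 + 27966/19557 = (-20 - 382)*(1/42541) + 27966*(1/19557) = -402*1/42541 + 9322/6519 = -402/42541 + 9322/6519 = 393946564/277324779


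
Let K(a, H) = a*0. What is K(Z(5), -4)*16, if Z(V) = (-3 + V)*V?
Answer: 0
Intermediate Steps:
Z(V) = V*(-3 + V)
K(a, H) = 0
K(Z(5), -4)*16 = 0*16 = 0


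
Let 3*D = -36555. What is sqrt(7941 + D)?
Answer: 2*I*sqrt(1061) ≈ 65.146*I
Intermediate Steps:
D = -12185 (D = (1/3)*(-36555) = -12185)
sqrt(7941 + D) = sqrt(7941 - 12185) = sqrt(-4244) = 2*I*sqrt(1061)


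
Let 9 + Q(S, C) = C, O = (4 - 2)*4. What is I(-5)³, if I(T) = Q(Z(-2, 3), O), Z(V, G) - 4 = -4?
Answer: -1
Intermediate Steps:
Z(V, G) = 0 (Z(V, G) = 4 - 4 = 0)
O = 8 (O = 2*4 = 8)
Q(S, C) = -9 + C
I(T) = -1 (I(T) = -9 + 8 = -1)
I(-5)³ = (-1)³ = -1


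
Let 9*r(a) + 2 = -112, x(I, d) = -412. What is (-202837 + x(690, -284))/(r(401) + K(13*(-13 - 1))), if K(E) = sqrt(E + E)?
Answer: 11585193/2360 + 1829241*I*sqrt(91)/2360 ≈ 4909.0 + 7394.0*I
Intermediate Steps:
r(a) = -38/3 (r(a) = -2/9 + (1/9)*(-112) = -2/9 - 112/9 = -38/3)
K(E) = sqrt(2)*sqrt(E) (K(E) = sqrt(2*E) = sqrt(2)*sqrt(E))
(-202837 + x(690, -284))/(r(401) + K(13*(-13 - 1))) = (-202837 - 412)/(-38/3 + sqrt(2)*sqrt(13*(-13 - 1))) = -203249/(-38/3 + sqrt(2)*sqrt(13*(-14))) = -203249/(-38/3 + sqrt(2)*sqrt(-182)) = -203249/(-38/3 + sqrt(2)*(I*sqrt(182))) = -203249/(-38/3 + 2*I*sqrt(91))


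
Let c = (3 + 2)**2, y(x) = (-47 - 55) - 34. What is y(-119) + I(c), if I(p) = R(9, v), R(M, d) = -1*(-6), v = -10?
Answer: -130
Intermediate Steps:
y(x) = -136 (y(x) = -102 - 34 = -136)
R(M, d) = 6
c = 25 (c = 5**2 = 25)
I(p) = 6
y(-119) + I(c) = -136 + 6 = -130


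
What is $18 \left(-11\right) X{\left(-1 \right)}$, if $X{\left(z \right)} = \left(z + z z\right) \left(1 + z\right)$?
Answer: $0$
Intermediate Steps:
$X{\left(z \right)} = \left(1 + z\right) \left(z + z^{2}\right)$ ($X{\left(z \right)} = \left(z + z^{2}\right) \left(1 + z\right) = \left(1 + z\right) \left(z + z^{2}\right)$)
$18 \left(-11\right) X{\left(-1 \right)} = 18 \left(-11\right) \left(- (1 + \left(-1\right)^{2} + 2 \left(-1\right))\right) = - 198 \left(- (1 + 1 - 2)\right) = - 198 \left(\left(-1\right) 0\right) = \left(-198\right) 0 = 0$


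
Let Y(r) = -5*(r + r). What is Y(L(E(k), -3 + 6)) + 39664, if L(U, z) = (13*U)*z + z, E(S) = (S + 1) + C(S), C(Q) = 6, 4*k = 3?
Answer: 73223/2 ≈ 36612.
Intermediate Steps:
k = 3/4 (k = (1/4)*3 = 3/4 ≈ 0.75000)
E(S) = 7 + S (E(S) = (S + 1) + 6 = (1 + S) + 6 = 7 + S)
L(U, z) = z + 13*U*z (L(U, z) = 13*U*z + z = z + 13*U*z)
Y(r) = -10*r
Y(L(E(k), -3 + 6)) + 39664 = -10*(-3 + 6)*(1 + 13*(7 + 3/4)) + 39664 = -30*(1 + 13*(31/4)) + 39664 = -30*(1 + 403/4) + 39664 = -30*407/4 + 39664 = -10*1221/4 + 39664 = -6105/2 + 39664 = 73223/2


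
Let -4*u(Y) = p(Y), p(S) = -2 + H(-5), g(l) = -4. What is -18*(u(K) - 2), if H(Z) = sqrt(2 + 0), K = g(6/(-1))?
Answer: 27 + 9*sqrt(2)/2 ≈ 33.364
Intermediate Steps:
K = -4
H(Z) = sqrt(2)
p(S) = -2 + sqrt(2)
u(Y) = 1/2 - sqrt(2)/4 (u(Y) = -(-2 + sqrt(2))/4 = 1/2 - sqrt(2)/4)
-18*(u(K) - 2) = -18*((1/2 - sqrt(2)/4) - 2) = -18*(-3/2 - sqrt(2)/4) = 27 + 9*sqrt(2)/2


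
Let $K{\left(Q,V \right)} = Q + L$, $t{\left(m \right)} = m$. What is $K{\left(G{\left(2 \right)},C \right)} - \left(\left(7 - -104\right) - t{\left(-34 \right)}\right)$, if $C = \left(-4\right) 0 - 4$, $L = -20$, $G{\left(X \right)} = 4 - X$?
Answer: $-163$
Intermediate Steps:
$C = -4$ ($C = 0 - 4 = -4$)
$K{\left(Q,V \right)} = -20 + Q$ ($K{\left(Q,V \right)} = Q - 20 = -20 + Q$)
$K{\left(G{\left(2 \right)},C \right)} - \left(\left(7 - -104\right) - t{\left(-34 \right)}\right) = \left(-20 + \left(4 - 2\right)\right) - \left(\left(7 - -104\right) - -34\right) = \left(-20 + \left(4 - 2\right)\right) - \left(\left(7 + 104\right) + 34\right) = \left(-20 + 2\right) - \left(111 + 34\right) = -18 - 145 = -163$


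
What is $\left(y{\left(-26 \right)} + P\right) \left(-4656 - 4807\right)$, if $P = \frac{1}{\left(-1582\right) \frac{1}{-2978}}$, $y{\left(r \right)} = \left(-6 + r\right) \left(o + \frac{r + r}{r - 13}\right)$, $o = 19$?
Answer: $\frac{14568903595}{2373} \approx 6.1394 \cdot 10^{6}$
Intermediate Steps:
$y{\left(r \right)} = \left(-6 + r\right) \left(19 + \frac{2 r}{-13 + r}\right)$ ($y{\left(r \right)} = \left(-6 + r\right) \left(19 + \frac{r + r}{r - 13}\right) = \left(-6 + r\right) \left(19 + \frac{2 r}{-13 + r}\right)$)
$P = \frac{1489}{791}$ ($P = \frac{1}{\left(-1582\right) \left(- \frac{1}{2978}\right)} = \frac{1}{\frac{791}{1489}} = \frac{1489}{791} \approx 1.8824$)
$\left(y{\left(-26 \right)} + P\right) \left(-4656 - 4807\right) = \left(\frac{1482 - -9698 + 21 \left(-26\right)^{2}}{-13 - 26} + \frac{1489}{791}\right) \left(-4656 - 4807\right) = \left(\frac{1482 + 9698 + 21 \cdot 676}{-39} + \frac{1489}{791}\right) \left(-9463\right) = \left(- \frac{1482 + 9698 + 14196}{39} + \frac{1489}{791}\right) \left(-9463\right) = \left(\left(- \frac{1}{39}\right) 25376 + \frac{1489}{791}\right) \left(-9463\right) = \left(- \frac{1952}{3} + \frac{1489}{791}\right) \left(-9463\right) = \left(- \frac{1539565}{2373}\right) \left(-9463\right) = \frac{14568903595}{2373}$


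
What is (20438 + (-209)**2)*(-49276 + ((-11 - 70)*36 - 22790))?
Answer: -4807770858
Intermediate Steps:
(20438 + (-209)**2)*(-49276 + ((-11 - 70)*36 - 22790)) = (20438 + 43681)*(-49276 + (-81*36 - 22790)) = 64119*(-49276 + (-2916 - 22790)) = 64119*(-49276 - 25706) = 64119*(-74982) = -4807770858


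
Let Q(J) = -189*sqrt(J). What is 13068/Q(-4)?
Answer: 242*I/7 ≈ 34.571*I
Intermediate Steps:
13068/Q(-4) = 13068/((-378*I)) = 13068*(I/378) = 242*I/7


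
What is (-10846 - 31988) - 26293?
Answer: -69127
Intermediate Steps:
(-10846 - 31988) - 26293 = -42834 - 26293 = -69127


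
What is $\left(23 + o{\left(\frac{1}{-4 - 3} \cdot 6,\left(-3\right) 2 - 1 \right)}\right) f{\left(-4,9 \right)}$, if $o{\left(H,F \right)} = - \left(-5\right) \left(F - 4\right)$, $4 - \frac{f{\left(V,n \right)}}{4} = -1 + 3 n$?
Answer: $2816$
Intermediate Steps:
$f{\left(V,n \right)} = 20 - 12 n$ ($f{\left(V,n \right)} = 16 - 4 \left(-1 + 3 n\right) = 16 - \left(-4 + 12 n\right) = 20 - 12 n$)
$o{\left(H,F \right)} = -20 + 5 F$ ($o{\left(H,F \right)} = - \left(-5\right) \left(-4 + F\right) = - (20 - 5 F) = -20 + 5 F$)
$\left(23 + o{\left(\frac{1}{-4 - 3} \cdot 6,\left(-3\right) 2 - 1 \right)}\right) f{\left(-4,9 \right)} = \left(23 + \left(-20 + 5 \left(\left(-3\right) 2 - 1\right)\right)\right) \left(20 - 108\right) = \left(23 + \left(-20 + 5 \left(-6 - 1\right)\right)\right) \left(20 - 108\right) = \left(23 + \left(-20 + 5 \left(-7\right)\right)\right) \left(-88\right) = \left(23 - 55\right) \left(-88\right) = \left(-32\right) \left(-88\right) = 2816$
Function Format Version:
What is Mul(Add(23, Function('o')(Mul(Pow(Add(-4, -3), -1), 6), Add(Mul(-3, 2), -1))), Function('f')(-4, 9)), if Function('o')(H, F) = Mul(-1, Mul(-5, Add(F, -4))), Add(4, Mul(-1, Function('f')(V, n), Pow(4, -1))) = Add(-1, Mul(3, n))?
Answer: 2816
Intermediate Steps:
Function('f')(V, n) = Add(20, Mul(-12, n)) (Function('f')(V, n) = Add(16, Mul(-4, Add(-1, Mul(3, n)))) = Add(16, Add(4, Mul(-12, n))) = Add(20, Mul(-12, n)))
Function('o')(H, F) = Add(-20, Mul(5, F)) (Function('o')(H, F) = Mul(-1, Mul(-5, Add(-4, F))) = Mul(-1, Add(20, Mul(-5, F))) = Add(-20, Mul(5, F)))
Mul(Add(23, Function('o')(Mul(Pow(Add(-4, -3), -1), 6), Add(Mul(-3, 2), -1))), Function('f')(-4, 9)) = Mul(Add(23, Add(-20, Mul(5, Add(Mul(-3, 2), -1)))), Add(20, Mul(-12, 9))) = Mul(Add(23, Add(-20, Mul(5, Add(-6, -1)))), Add(20, -108)) = Mul(Add(23, Add(-20, Mul(5, -7))), -88) = Mul(Add(23, Add(-20, -35)), -88) = Mul(Add(23, -55), -88) = Mul(-32, -88) = 2816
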